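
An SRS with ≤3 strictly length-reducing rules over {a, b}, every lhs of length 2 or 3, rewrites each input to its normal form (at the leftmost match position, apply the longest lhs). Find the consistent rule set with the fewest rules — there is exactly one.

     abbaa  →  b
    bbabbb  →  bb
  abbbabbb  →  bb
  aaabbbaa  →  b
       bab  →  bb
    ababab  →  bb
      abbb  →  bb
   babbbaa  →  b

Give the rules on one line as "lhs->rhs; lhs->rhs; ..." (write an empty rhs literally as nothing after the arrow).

ab->b; baa->; bbb->bb

  | abbaa => bbaa => b
  | bbabbb => bbbbb => bbbb => bbb => bb
  | abbbabbb => bbbabbb => bbabbb => bbbbb => bbbb => bbb => bb
  | aaabbbaa => aabbbaa => abbbaa => bbbaa => bbaa => b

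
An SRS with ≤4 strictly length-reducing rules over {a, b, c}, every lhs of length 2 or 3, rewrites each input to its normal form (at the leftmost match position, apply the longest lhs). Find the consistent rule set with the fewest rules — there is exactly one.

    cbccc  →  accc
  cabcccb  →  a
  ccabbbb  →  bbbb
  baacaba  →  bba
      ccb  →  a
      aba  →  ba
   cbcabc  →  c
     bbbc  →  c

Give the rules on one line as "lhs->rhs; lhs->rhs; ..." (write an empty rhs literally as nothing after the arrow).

ab->b; bc->c; ca->a; cb->a

  | cbccc => accc
  | cabcccb => abcccb => bcccb => cccb => cca => ca => a
  | ccabbbb => cabbbb => abbbb => bbbb
  | baacaba => baaaba => baaba => baba => bba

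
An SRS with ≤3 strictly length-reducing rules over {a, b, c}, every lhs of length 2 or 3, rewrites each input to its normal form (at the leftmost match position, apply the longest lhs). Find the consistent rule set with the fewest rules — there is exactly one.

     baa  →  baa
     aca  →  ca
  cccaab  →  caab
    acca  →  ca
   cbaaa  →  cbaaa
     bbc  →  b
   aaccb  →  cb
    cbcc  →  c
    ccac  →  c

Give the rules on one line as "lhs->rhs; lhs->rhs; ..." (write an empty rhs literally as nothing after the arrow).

ac->c; bc->; cc->c

  | baa
  | aca => ca
  | cccaab => ccaab => caab
  | acca => cca => ca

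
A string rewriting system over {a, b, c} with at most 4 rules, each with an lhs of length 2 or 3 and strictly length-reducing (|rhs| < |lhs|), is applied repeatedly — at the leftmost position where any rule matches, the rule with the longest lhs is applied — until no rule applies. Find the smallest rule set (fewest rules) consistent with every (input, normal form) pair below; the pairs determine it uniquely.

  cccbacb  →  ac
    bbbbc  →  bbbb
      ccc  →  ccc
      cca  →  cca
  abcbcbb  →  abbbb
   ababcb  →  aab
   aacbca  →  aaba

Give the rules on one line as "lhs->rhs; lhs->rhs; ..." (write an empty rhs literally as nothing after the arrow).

bab->ac; bc->b; cb->b

  | cccbacb => ccbacb => cbacb => bacb => bab => ac
  | bbbbc => bbbb
  | ccc
  | cca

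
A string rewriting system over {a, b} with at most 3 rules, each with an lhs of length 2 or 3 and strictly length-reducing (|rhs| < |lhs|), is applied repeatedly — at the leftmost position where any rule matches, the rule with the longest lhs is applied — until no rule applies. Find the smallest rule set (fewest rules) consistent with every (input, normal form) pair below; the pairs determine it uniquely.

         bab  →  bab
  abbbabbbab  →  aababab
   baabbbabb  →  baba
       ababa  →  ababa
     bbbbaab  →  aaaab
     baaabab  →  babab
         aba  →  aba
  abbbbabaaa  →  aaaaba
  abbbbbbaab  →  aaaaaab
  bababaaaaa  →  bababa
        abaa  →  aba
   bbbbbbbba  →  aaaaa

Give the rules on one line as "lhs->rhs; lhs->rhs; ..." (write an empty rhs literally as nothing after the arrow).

baa->ba; bb->a

  | bab
  | abbbabbbab => aababbbab => aabaabab => aababab
  | baabbbabb => babbbabb => baababb => bababb => babaa => baba
  | ababa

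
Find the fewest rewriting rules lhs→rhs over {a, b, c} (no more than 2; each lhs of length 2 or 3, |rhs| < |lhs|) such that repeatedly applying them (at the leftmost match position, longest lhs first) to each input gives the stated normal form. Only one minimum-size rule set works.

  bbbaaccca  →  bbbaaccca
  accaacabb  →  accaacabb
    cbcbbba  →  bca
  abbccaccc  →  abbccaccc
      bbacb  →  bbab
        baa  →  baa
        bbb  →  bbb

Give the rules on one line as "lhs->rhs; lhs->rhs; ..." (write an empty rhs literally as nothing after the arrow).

bcb->bc; cb->b

  | bbbaaccca
  | accaacabb
  | cbcbbba => bcbbba => bcbba => bcba => bca
  | abbccaccc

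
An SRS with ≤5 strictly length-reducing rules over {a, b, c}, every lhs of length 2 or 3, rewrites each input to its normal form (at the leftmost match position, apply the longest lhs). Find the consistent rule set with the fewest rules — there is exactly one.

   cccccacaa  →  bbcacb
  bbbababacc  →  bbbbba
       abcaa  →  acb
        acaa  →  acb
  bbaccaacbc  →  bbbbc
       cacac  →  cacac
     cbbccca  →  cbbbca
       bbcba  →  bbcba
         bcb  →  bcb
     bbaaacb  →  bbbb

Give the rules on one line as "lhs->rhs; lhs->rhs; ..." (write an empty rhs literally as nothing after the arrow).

  | cccccacaa => bcccacaa => bbcacaa => bbcacb
  | bbbababacc => bbbaabacc => bbbbbacc => bbbbbab => bbbbba
  | abcaa => acaa => acb
  | acaa => acb

aa->b; aaa->c; ab->a; cc->b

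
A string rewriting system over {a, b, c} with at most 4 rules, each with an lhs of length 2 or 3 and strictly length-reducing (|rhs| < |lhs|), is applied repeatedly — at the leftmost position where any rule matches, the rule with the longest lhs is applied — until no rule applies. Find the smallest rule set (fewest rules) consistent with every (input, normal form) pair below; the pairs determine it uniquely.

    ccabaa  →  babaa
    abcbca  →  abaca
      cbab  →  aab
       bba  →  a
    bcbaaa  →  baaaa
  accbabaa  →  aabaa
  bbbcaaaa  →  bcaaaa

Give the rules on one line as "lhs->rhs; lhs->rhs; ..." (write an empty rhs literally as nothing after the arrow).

  | ccabaa => babaa
  | abcbca => abaca
  | cbab => aab
  | bba => a

bb->; cb->a; cc->b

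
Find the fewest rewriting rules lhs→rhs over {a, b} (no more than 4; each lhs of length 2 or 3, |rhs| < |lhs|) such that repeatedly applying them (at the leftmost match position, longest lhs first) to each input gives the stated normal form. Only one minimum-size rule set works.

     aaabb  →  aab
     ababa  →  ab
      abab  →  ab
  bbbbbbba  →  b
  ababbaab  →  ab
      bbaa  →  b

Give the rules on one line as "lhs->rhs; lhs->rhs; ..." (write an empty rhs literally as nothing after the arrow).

aaa->aa; ba->b; bb->b

  | aaabb => aabb => aab
  | ababa => abba => aba => ab
  | abab => abb => ab
  | bbbbbbba => bbbbbba => bbbbba => bbbba => bbba => bba => ba => b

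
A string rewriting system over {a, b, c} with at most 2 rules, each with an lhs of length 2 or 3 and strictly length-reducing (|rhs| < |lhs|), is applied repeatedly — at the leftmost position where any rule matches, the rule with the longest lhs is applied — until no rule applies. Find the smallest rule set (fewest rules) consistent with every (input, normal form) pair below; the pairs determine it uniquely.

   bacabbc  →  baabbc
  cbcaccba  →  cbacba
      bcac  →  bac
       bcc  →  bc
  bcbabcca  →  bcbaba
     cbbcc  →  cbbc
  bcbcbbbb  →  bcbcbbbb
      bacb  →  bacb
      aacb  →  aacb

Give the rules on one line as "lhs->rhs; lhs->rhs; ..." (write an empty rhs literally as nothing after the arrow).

ca->a; cc->c

  | bacabbc => baabbc
  | cbcaccba => cbaccba => cbacba
  | bcac => bac
  | bcc => bc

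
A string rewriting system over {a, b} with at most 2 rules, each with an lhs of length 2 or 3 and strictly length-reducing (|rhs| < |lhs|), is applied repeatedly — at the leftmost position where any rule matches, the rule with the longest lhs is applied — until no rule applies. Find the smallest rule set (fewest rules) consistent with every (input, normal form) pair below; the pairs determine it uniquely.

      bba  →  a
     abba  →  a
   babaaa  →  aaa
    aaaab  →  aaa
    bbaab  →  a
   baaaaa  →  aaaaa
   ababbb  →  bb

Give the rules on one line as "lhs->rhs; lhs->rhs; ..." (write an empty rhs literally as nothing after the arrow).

ab->; ba->a

  | bba => ba => a
  | abba => ba => a
  | babaaa => abaaa => aaa
  | aaaab => aaa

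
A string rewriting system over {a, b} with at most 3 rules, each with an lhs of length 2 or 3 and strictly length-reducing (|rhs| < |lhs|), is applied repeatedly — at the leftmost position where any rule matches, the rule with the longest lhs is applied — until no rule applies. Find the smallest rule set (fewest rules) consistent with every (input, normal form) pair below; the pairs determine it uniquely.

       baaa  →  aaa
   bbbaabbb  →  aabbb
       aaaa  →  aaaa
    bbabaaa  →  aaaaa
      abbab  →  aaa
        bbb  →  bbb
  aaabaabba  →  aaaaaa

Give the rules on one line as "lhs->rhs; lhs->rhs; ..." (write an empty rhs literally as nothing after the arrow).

  | baaa => aaa
  | bbbaabbb => bbaabbb => baabbb => aabbb
  | aaaa
  | bbabaaa => baaaaa => aaaaa

ba->a; bab->aa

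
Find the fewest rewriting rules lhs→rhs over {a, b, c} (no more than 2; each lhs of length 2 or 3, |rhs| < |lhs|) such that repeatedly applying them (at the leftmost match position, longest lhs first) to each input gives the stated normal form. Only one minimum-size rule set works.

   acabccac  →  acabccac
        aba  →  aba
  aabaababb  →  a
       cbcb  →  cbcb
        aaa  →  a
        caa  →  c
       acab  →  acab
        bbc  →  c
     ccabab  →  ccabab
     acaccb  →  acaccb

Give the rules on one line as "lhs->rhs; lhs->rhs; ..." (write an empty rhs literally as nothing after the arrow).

aa->; bb->

  | acabccac
  | aba
  | aabaababb => baababb => bbabb => abb => a
  | cbcb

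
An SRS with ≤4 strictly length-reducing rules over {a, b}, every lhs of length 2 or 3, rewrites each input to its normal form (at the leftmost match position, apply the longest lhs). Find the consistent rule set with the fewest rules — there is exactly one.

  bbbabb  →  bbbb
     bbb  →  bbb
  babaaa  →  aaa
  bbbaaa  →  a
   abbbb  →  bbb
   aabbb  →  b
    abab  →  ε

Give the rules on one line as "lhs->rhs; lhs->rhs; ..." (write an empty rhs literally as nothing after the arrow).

  | bbbabb => bbbb
  | bbb
  | babaaa => abaaa => aaa
  | bbbaaa => bbaa => ba => a

ab->; ba->a; bba->b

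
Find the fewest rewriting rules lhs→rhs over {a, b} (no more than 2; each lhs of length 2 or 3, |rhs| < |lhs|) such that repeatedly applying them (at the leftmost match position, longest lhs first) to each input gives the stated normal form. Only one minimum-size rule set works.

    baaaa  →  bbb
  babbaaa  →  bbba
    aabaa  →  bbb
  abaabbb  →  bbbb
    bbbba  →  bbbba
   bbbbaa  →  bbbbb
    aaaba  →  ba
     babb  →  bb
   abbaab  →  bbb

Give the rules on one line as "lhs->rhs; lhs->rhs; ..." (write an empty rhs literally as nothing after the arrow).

  | baaaa => bbaa => bbb
  | babbaaa => bbaaa => bbba
  | aabaa => bbaa => bbb
  | abaabbb => aabbb => bbbb

aa->b; ab->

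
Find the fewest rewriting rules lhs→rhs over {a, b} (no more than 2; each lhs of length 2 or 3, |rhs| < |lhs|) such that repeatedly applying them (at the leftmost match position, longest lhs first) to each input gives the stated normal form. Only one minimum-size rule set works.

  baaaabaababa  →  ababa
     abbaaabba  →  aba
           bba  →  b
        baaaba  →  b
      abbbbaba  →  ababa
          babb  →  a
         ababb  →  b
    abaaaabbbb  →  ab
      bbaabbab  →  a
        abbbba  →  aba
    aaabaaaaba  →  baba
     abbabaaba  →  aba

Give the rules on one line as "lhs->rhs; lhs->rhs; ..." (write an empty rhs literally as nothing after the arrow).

  | baaaabaababa => bbaabaababa => aaabaababa => babaababa => babbbaba => baababa => bbbaba => ababa
  | abbaaabba => aaaaabba => baaabba => bbabba => aabba => bbba => aba
  | bba => aa => b
  | baaaba => bbaba => aaba => bba => aa => b

aa->b; bb->a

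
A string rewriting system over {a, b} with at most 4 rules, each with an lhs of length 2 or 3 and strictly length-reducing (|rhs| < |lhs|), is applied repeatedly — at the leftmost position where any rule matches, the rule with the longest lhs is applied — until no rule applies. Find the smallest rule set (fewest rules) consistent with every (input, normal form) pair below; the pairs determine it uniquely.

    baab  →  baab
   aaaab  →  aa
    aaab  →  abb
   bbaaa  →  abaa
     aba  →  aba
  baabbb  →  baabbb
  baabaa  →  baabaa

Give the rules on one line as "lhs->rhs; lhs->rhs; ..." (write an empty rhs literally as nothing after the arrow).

  | baab
  | aaaab => abab => aa
  | aaab => abb
  | bbaaa => abaa

aaa->ab; bab->a; bba->ab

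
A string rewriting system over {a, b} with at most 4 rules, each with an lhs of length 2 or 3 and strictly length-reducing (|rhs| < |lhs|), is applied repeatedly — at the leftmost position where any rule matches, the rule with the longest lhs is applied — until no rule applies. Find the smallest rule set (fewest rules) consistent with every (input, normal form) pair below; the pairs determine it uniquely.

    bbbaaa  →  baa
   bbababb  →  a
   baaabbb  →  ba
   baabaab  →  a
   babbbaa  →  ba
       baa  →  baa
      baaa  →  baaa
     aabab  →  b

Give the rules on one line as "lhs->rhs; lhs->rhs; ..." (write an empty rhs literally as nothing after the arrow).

  | bbbaaa => abaaa => baa
  | bbababb => aababb => abbb => bb => a
  | baaabbb => baabb => bab => ba
  | baabaab => babab => bbb => ab => a

ab->a; aba->b; abb->b; bb->a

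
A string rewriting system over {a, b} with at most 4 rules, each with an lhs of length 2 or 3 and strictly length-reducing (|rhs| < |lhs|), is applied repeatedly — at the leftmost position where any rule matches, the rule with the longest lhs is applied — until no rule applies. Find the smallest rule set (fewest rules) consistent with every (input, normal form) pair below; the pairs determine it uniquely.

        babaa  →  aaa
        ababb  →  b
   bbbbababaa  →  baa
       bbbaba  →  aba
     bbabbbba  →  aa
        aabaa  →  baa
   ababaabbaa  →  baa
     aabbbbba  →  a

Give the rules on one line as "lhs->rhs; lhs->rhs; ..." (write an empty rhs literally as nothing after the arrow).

aab->bb; bab->a; bb->b; bbb->

  | babaa => aaa
  | ababb => aab => bb => b
  | bbbbababaa => bababaa => aabaa => bbaa => baa
  | bbbaba => aba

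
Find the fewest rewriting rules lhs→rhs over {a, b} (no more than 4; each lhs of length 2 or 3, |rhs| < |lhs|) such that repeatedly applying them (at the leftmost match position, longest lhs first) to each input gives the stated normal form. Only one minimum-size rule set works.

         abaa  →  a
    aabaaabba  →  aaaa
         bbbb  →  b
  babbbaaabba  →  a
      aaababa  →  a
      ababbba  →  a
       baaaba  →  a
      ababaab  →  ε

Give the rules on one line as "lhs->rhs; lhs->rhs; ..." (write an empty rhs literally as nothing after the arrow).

  | abaa => a
  | aabaaabba => aaabba => aaaa
  | bbbb => b
  | babbbaaabba => bbbbaaabba => baaabba => baabba => babba => bbba => a

aba->; ba->b; bb->; bbb->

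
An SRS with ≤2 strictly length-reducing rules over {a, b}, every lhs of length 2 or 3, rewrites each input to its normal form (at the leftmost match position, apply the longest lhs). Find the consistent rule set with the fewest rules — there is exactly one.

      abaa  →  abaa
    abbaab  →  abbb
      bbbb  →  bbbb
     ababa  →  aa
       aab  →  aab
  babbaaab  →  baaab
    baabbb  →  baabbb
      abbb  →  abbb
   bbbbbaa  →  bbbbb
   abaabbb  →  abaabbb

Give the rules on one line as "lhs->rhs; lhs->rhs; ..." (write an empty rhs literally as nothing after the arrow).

bab->; bba->bb

  | abaa
  | abbaab => abbab => abbb
  | bbbb
  | ababa => aa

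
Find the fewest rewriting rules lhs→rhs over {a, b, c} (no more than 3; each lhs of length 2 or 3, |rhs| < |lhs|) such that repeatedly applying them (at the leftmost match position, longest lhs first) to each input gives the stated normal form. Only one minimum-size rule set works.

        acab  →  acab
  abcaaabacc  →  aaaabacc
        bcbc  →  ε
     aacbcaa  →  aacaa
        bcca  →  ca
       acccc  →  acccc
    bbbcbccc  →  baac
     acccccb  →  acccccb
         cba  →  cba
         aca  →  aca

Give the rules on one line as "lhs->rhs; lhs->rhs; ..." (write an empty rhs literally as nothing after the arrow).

  | acab
  | abcaaabacc => aaaabacc
  | bcbc => bc => ε
  | aacbcaa => aacaa

bbc->ab; bc->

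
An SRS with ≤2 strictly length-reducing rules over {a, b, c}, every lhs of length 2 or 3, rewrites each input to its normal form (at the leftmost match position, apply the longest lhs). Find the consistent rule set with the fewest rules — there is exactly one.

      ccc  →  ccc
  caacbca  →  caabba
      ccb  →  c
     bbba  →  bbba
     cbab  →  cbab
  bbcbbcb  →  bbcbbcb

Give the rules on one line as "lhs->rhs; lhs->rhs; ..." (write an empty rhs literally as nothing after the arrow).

  | ccc
  | caacbca => caabba
  | ccb => c
  | bbba

cbc->bb; ccb->c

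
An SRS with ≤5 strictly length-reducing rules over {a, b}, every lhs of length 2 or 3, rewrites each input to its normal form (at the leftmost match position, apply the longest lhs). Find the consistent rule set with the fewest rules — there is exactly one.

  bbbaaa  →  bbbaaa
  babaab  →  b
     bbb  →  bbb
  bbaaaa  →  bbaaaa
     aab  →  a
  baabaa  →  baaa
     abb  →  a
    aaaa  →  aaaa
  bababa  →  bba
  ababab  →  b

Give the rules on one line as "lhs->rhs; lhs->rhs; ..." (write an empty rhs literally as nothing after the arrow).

  | bbbaaa
  | babaab => bab => b
  | bbb
  | bbaaaa

aab->a; ab->; aba->; abb->a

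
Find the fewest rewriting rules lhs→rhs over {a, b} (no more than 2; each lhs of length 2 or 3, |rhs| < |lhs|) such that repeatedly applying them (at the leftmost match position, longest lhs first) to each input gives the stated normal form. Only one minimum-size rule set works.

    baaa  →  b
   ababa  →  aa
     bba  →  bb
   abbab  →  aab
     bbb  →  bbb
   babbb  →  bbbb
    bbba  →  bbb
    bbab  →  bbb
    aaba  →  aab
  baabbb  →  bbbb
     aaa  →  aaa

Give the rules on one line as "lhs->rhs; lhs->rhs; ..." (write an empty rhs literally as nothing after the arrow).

abb->a; ba->b

  | baaa => baa => ba => b
  | ababa => abba => aa
  | bba => bb
  | abbab => aab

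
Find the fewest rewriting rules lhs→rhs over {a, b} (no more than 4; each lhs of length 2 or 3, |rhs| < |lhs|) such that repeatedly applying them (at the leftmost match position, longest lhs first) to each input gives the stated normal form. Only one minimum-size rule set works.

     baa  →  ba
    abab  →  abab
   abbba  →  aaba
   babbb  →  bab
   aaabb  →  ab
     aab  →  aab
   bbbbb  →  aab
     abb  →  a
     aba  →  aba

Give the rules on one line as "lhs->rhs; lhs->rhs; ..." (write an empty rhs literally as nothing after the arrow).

aaa->b; baa->ba; bb->; bbb->ab

  | baa => ba
  | abab
  | abbba => aaba
  | babbb => baab => bab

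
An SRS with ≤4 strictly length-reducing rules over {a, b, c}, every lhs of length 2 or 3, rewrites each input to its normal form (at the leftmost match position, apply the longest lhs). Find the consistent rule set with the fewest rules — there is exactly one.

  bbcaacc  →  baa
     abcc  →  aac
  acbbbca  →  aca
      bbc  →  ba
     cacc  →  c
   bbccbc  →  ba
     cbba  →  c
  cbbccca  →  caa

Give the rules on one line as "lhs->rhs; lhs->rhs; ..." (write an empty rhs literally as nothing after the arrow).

acc->; bac->b; bba->; bc->a

  | bbcaacc => baaacc => baa
  | abcc => aac
  | acbbbca => acbbaa => aca
  | bbc => ba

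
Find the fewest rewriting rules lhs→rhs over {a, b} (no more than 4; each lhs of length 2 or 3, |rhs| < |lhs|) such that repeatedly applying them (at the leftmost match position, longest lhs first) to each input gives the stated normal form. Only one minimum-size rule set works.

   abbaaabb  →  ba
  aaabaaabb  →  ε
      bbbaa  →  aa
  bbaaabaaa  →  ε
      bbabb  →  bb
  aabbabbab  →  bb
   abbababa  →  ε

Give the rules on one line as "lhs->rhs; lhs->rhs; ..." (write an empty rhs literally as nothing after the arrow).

ab->; aba->b; abb->ab; bbb->

  | abbaaabb => abaaabb => baabb => baab => ba
  | aaabaaabb => aabaabb => ababb => bbb => ε
  | bbbaa => aa
  | bbaaabaaa => bbaabaa => bbaba => bbb => ε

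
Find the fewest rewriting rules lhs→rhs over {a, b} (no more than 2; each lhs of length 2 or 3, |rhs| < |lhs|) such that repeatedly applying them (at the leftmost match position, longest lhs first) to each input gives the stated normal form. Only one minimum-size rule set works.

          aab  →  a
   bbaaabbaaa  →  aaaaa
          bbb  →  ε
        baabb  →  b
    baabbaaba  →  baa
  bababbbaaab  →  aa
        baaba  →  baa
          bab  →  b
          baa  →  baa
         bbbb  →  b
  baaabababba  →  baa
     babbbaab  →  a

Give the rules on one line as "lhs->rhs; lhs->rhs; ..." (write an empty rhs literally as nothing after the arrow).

  | aab => a
  | bbaaabbaaa => aaaabbaaa => aaabaaa => aaaaa
  | bbb => ab => ε
  | baabb => bab => b

ab->; bb->a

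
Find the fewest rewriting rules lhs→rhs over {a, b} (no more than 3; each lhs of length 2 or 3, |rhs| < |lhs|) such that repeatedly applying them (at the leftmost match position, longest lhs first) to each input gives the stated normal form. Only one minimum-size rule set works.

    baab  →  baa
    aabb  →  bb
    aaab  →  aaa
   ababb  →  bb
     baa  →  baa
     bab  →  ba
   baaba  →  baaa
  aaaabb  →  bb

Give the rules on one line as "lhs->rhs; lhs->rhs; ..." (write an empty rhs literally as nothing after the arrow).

ab->a; abb->bb

  | baab => baa
  | aabb => abb => bb
  | aaab => aaa
  | ababb => aabb => abb => bb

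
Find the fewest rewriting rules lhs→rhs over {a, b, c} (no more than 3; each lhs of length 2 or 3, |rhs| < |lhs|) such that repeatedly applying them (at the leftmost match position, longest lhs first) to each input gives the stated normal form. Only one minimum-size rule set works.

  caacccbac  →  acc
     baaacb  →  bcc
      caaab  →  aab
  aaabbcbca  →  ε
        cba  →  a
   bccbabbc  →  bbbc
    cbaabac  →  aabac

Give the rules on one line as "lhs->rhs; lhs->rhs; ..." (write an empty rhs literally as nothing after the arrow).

  | caacccbac => acccbac => accac => acc
  | baaacb => bcccb => bcc
  | caaab => aab
  | aaabbcbca => ccbbcbca => cbcbca => cbca => ca => ε

aaa->cc; ca->; cb->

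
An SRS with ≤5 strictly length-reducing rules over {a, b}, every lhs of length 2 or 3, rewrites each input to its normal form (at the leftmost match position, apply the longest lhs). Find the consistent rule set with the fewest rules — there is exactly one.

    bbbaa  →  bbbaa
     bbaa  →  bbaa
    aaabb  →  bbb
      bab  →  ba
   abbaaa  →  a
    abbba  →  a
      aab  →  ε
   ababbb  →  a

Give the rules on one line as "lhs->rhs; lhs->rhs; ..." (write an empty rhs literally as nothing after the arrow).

aaa->b; aab->; ab->a; aba->ab

  | bbbaa
  | bbaa
  | aaabb => bbb
  | bab => ba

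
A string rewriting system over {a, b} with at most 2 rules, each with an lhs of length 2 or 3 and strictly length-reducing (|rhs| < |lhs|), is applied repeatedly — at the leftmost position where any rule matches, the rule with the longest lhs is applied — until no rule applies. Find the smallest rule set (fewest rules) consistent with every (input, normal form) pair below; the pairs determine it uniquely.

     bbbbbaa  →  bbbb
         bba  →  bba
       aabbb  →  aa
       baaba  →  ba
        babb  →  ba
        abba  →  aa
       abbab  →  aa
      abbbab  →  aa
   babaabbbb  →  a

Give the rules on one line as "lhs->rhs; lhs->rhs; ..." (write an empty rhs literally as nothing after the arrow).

ab->a; baa->

  | bbbbbaa => bbbb
  | bba
  | aabbb => aabb => aab => aa
  | baaba => ba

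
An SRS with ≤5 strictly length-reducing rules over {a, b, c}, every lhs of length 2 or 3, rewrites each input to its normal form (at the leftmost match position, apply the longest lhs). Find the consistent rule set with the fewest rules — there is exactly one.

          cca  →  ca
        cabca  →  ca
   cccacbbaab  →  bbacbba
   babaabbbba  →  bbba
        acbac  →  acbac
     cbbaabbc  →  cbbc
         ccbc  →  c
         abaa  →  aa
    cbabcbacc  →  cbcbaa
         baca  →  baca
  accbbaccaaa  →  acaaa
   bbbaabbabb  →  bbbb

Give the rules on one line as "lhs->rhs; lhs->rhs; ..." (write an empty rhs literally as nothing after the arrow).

ab->; cc->a; cca->ca; ccc->bb

  | cca => ca
  | cabca => cca => ca
  | cccacbbaab => bbacbbaab => bbacbba
  | babaabbbba => baabbbba => babbba => bbba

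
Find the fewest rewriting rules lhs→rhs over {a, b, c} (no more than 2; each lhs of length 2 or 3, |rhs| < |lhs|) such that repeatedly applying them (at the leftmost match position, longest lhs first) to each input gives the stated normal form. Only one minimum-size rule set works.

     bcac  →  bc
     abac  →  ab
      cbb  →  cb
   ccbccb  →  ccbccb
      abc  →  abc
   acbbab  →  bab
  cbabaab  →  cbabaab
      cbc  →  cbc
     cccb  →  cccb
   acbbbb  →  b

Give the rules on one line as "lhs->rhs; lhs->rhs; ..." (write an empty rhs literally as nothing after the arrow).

  | bcac => bc
  | abac => ab
  | cbb => cb
  | ccbccb

ac->; bb->b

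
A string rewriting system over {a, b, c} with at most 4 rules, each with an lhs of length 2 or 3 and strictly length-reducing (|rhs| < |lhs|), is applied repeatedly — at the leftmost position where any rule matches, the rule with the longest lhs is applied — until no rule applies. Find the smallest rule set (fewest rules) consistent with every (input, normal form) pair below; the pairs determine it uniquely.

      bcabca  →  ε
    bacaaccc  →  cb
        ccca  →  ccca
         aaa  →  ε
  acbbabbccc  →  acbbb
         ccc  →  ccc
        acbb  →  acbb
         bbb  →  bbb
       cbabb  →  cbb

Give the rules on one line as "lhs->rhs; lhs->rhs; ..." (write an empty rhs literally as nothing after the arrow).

  | bcabca => babca => bca => ba => ε
  | bacaaccc => caaccc => cbccc => cbcc => cbc => cb
  | ccca
  | aaa => ba => ε

aa->b; ba->; bc->b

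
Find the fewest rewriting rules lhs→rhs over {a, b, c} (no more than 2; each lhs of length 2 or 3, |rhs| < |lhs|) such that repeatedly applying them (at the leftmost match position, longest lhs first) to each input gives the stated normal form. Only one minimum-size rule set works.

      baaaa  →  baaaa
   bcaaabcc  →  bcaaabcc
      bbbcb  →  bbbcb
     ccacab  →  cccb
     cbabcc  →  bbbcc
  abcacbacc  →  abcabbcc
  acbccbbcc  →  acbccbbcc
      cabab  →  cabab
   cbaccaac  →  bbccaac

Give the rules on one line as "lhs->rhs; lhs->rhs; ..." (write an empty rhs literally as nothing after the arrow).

  | baaaa
  | bcaaabcc
  | bbbcb
  | ccacab => cccb

aca->c; cba->bb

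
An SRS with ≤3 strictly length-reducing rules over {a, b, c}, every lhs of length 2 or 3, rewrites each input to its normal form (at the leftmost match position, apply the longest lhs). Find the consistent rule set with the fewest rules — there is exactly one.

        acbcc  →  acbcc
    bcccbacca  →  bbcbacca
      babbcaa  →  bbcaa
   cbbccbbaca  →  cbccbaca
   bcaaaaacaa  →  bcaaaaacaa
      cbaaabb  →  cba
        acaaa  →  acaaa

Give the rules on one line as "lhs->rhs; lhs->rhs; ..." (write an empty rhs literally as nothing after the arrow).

ab->; cbb->cb; ccc->bc

  | acbcc
  | bcccbacca => bbcbacca
  | babbcaa => bbcaa
  | cbbccbbaca => cbccbbaca => cbccbaca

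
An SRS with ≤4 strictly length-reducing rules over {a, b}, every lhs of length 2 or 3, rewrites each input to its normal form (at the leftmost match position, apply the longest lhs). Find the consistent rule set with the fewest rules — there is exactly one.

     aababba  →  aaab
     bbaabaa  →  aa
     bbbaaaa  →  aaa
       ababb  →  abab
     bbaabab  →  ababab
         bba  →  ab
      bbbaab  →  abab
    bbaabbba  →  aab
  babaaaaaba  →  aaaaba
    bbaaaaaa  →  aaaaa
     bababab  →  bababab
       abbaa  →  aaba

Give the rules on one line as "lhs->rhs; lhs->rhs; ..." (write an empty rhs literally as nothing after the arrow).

baa->a; bb->b; bba->ab

  | aababba => aabaab => aaab
  | bbaabaa => ababaa => abaa => aa
  | bbbaaaa => bbaaaa => abaaa => aaa
  | ababb => abab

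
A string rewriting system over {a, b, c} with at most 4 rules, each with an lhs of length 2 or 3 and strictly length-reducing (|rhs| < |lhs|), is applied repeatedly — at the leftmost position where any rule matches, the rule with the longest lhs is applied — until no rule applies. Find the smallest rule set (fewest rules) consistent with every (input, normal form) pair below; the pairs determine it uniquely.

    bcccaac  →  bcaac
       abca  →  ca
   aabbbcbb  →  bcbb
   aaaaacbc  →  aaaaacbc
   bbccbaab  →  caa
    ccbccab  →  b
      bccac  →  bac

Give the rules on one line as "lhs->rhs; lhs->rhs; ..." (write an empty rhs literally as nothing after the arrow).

  | bcccaac => bcaac
  | abca => ca
  | aabbbcbb => abbcbb => bcbb
  | aaaaacbc

ab->; bbb->ca; cc->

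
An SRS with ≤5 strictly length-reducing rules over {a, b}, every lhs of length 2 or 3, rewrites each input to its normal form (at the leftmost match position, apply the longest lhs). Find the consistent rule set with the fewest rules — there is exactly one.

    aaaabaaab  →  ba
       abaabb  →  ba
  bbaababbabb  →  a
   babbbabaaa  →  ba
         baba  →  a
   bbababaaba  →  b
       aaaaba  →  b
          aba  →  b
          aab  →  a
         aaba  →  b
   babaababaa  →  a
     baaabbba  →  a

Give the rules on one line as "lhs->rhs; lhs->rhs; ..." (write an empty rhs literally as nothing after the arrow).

  | aaaabaaab => aaabaaab => aabaaab => abaaab => baab => bab => ba
  | abaabb => babb => bab => ba
  | bbaababbabb => aaababbabb => aababbabb => ababbabb => bbbabb => ababb => bbb => ab => a
  | babbbabaaa => babbabaaa => bababaaa => bbbaaa => abaaa => baa => ba

aa->a; ab->a; aba->b; bb->a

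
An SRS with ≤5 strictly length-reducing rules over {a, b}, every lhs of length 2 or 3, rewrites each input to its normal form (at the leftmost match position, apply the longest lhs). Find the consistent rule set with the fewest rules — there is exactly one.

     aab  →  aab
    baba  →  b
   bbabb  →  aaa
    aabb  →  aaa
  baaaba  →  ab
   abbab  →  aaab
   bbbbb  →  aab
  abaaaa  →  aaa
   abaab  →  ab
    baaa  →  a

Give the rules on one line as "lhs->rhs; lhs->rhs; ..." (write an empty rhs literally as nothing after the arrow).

ba->b; baa->; bab->b; bb->a

  | aab
  | baba => ba => b
  | bbabb => aabb => aaa
  | aabb => aaa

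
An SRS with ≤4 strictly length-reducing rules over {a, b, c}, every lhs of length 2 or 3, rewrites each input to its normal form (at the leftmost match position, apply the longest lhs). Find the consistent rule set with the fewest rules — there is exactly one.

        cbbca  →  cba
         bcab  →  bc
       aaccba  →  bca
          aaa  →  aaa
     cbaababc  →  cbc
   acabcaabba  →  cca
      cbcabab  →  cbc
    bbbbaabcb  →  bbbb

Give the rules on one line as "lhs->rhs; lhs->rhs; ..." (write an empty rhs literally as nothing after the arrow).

  | cbbca => cba
  | bcab => bc
  | aaccba => accba => ccba => bca
  | aaa

ab->; ac->c; bbc->b; ccb->bc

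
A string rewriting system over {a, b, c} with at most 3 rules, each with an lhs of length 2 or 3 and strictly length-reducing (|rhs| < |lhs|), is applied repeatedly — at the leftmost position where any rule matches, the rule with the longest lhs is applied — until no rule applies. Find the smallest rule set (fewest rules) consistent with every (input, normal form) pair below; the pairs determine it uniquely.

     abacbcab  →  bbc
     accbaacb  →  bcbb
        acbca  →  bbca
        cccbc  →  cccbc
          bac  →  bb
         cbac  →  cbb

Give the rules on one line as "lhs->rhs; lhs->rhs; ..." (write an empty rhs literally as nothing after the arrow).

ab->; ac->b

  | abacbcab => acbcab => bbcab => bbc
  | accbaacb => bcbaacb => bcbabb => bcbb
  | acbca => bbca
  | cccbc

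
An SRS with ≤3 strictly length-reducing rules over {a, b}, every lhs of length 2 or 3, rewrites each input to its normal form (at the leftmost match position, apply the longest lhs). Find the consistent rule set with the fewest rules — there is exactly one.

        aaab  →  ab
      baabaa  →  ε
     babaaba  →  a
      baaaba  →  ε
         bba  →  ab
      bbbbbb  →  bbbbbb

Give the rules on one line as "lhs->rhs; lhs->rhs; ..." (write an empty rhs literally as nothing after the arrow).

aa->; ba->; bba->ab

  | aaab => ab
  | baabaa => abaa => aa => ε
  | babaaba => baaba => aba => a
  | baaaba => aaba => ba => ε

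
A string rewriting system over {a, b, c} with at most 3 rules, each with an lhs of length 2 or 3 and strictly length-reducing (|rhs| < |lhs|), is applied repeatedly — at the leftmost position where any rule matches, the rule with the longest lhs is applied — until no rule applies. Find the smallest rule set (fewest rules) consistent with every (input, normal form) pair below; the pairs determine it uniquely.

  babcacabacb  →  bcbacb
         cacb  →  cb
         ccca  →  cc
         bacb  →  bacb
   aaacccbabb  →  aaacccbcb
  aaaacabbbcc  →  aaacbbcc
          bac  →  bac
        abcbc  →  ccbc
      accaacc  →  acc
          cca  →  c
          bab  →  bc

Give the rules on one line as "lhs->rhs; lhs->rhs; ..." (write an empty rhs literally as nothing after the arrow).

ab->c; ca->

  | babcacabacb => bccacabacb => bccabacb => bcbacb
  | cacb => cb
  | ccca => cc
  | bacb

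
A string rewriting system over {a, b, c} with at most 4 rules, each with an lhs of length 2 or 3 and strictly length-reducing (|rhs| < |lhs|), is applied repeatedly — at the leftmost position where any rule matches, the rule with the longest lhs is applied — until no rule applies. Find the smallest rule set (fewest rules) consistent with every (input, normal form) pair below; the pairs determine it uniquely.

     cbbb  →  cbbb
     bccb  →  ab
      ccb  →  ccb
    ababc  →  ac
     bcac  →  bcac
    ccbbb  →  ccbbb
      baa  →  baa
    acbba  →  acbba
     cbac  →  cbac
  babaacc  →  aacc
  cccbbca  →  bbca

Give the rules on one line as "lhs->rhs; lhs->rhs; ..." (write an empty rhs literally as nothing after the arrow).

bab->; bcc->a; ccc->

  | cbbb
  | bccb => ab
  | ccb
  | ababc => ac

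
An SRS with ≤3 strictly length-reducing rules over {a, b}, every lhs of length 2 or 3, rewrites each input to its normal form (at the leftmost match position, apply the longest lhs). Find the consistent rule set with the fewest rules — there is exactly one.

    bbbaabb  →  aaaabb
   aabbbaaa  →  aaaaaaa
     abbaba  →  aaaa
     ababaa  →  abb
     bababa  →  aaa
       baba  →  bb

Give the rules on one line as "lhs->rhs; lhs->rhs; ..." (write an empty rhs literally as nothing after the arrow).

ba->b; bbb->aa

  | bbbaabb => aaaabb
  | aabbbaaa => aaaaaaa
  | abbaba => abbba => aaaa
  | ababaa => abbaa => abba => abb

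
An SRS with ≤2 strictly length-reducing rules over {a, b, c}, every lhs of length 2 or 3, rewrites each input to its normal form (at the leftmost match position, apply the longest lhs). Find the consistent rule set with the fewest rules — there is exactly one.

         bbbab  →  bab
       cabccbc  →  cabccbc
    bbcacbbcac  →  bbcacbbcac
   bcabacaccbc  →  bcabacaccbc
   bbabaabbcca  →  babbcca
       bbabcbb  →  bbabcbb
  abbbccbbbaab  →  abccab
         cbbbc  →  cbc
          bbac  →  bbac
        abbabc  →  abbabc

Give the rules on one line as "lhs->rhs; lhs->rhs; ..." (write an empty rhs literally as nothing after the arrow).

  | bbbab => bab
  | cabccbc
  | bbcacbbcac
  | bcabacaccbc

baa->a; bbb->b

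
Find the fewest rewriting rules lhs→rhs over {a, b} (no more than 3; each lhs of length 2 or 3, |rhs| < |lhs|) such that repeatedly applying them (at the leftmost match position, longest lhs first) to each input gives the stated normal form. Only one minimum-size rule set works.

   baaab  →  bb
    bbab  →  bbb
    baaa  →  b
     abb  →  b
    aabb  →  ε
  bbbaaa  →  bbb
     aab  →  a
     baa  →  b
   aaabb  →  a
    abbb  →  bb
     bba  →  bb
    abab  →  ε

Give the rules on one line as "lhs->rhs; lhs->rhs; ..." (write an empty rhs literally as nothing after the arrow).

ab->; ba->b

  | baaab => baab => bab => bb
  | bbab => bbb
  | baaa => baa => ba => b
  | abb => b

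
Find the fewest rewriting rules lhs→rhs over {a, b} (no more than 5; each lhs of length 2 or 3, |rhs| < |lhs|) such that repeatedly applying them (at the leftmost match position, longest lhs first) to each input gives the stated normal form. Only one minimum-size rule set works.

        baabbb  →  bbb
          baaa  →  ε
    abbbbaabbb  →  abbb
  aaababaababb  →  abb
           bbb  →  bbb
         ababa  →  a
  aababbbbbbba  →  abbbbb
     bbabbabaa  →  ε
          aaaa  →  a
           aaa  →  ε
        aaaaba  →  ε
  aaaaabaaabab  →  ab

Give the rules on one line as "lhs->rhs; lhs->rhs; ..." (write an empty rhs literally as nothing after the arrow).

  | baabbb => aabbb => bbb
  | baaa => aaa => ε
  | abbbbaabbb => abbabbb => abbb
  | aaababaababb => babaababb => abaababb => aaababb => babb => abb

aa->; aaa->; ba->a; bba->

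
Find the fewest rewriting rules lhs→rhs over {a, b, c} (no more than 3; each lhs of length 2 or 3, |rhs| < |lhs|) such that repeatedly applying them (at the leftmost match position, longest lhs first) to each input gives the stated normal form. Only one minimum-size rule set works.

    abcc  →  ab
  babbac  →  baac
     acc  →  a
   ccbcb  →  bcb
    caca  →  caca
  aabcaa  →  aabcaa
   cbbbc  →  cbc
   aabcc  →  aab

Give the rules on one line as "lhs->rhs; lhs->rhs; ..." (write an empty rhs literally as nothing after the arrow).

  | abcc => ab
  | babbac => baac
  | acc => a
  | ccbcb => bcb

bb->; cc->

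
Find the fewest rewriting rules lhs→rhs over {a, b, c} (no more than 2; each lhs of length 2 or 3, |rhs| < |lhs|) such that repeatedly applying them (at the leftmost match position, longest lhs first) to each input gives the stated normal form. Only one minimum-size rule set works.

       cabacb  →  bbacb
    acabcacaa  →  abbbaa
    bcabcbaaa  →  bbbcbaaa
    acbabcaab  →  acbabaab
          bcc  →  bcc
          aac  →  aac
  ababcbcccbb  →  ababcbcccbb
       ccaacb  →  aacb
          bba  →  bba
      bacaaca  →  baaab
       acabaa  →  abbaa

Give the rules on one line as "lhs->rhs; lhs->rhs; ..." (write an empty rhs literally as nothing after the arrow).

  | cabacb => bbacb
  | acabcacaa => abbcacaa => abbbcaa => abbbaa
  | bcabcbaaa => bbbcbaaa
  | acbabcaab => acbabaab

ca->b; caa->aa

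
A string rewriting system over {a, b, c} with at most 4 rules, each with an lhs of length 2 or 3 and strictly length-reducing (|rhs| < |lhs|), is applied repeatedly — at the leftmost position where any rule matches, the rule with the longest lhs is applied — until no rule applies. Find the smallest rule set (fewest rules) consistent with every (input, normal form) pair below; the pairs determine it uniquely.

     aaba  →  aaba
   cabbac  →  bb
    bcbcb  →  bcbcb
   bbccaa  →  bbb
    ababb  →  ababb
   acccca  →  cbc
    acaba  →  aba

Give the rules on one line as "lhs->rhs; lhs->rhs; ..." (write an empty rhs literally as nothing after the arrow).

ac->; ca->; cca->bc

  | aaba
  | cabbac => bbac => bb
  | bcbcb
  | bbccaa => bbbca => bbb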